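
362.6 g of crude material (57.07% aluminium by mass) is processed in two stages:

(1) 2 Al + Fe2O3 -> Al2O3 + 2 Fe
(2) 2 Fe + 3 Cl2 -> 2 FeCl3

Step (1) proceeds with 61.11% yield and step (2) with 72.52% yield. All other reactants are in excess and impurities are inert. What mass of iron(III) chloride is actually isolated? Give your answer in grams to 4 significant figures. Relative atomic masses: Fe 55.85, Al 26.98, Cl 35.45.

Pure Al = 362.6 × 0.5707 = 206.94 g.
M(Al) = 26.98 g/mol.
M(FeCl3) = 55.85 + 3(35.45) = 162.20 g/mol.
n(Al) = 206.94 / 26.98 = 7.6700 mol.
Step 1 (Al:Fe = 2:2): theoretical n(Fe) = 7.6700 mol; at 61.11% yield, n(Fe) = 4.6871 mol.
Step 2 (Fe:FeCl3 = 2:2): theoretical n(FeCl3) = 4.6871 mol, so theoretical mass = 4.6871 × 162.20 = 760.25 g.
At 72.52% yield, actual mass of FeCl3 = 760.25 × 0.7252 = 551.33 g.

551.3 g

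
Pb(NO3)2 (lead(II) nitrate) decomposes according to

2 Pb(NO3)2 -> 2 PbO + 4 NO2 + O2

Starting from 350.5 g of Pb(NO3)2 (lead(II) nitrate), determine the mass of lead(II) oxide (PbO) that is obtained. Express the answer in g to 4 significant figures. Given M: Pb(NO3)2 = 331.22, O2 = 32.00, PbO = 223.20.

n(Pb(NO3)2) = 350.50 g / 331.22 g/mol = 1.0582 mol.
From the equation the Pb(NO3)2:PbO mole ratio is 2:2, so n(PbO) = 1.0582 × 2/2 = 1.0582 mol.
Mass of PbO = 1.0582 mol × 223.20 g/mol = 236.19 g.

236.2 g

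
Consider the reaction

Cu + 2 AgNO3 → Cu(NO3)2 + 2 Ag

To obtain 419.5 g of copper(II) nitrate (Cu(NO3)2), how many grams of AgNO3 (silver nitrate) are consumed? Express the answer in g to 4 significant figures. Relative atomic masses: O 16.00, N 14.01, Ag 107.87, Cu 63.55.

M(Cu(NO3)2) = 63.55 + 2(14.01) + 6(16.00) = 187.57 g/mol.
M(AgNO3) = 107.87 + 14.01 + 3(16.00) = 169.88 g/mol.
n(Cu(NO3)2) = 419.50 g / 187.57 g/mol = 2.2365 mol.
From the equation the Cu(NO3)2:AgNO3 mole ratio is 1:2, so n(AgNO3) = 2.2365 × 2/1 = 4.4730 mol.
Mass of AgNO3 = 4.4730 mol × 169.88 g/mol = 759.87 g.

759.9 g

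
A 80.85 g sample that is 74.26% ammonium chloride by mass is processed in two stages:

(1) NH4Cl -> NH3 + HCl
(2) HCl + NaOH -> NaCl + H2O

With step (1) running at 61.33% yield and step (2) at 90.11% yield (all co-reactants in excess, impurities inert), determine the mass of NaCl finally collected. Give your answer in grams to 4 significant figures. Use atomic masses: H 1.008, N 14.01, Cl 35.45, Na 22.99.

36.25 g

Pure NH4Cl = 80.85 × 0.7426 = 60.039 g.
M(NH4Cl) = 14.01 + 4(1.008) + 35.45 = 53.492 g/mol.
M(NaCl) = 22.99 + 35.45 = 58.44 g/mol.
n(NH4Cl) = 60.039 / 53.492 = 1.1224 mol.
Step 1 (NH4Cl:HCl = 1:1): theoretical n(HCl) = 1.1224 mol; at 61.33% yield, n(HCl) = 0.68837 mol.
Step 2 (HCl:NaCl = 1:1): theoretical n(NaCl) = 0.68837 mol, so theoretical mass = 0.68837 × 58.44 = 40.228 g.
At 90.11% yield, actual mass of NaCl = 40.228 × 0.9011 = 36.250 g.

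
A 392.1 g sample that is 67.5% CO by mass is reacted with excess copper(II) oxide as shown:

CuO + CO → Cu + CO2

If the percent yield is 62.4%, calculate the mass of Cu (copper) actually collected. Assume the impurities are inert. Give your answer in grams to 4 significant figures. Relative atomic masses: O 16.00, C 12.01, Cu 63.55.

374.7 g

Pure CO available = 392.1 g × 0.675 = 264.67 g.
M(CO) = 12.01 + 16.00 = 28.01 g/mol.
M(Cu) = 63.55 g/mol.
n(CO) = 264.67 g / 28.01 g/mol = 9.4490 mol.
From the equation the CO:Cu mole ratio is 1:1, so n(Cu) = 9.4490 × 1/1 = 9.4490 mol.
Mass of Cu = 9.4490 mol × 63.55 g/mol = 600.49 g.
Actual mass collected = 600.49 g × 0.624 = 374.70 g.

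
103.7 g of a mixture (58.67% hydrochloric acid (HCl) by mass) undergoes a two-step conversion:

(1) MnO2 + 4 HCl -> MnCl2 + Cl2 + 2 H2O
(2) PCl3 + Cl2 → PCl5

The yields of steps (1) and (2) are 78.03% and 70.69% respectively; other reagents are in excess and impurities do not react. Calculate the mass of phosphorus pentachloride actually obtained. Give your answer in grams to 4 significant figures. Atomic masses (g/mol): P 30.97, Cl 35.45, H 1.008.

47.92 g

Pure HCl = 103.7 × 0.5867 = 60.841 g.
M(HCl) = 1.008 + 35.45 = 36.458 g/mol.
M(PCl5) = 30.97 + 5(35.45) = 208.22 g/mol.
n(HCl) = 60.841 / 36.458 = 1.6688 mol.
Step 1 (HCl:Cl2 = 4:1): theoretical n(Cl2) = 0.41720 mol; at 78.03% yield, n(Cl2) = 0.32554 mol.
Step 2 (Cl2:PCl5 = 1:1): theoretical n(PCl5) = 0.32554 mol, so theoretical mass = 0.32554 × 208.22 = 67.784 g.
At 70.69% yield, actual mass of PCl5 = 67.784 × 0.7069 = 47.916 g.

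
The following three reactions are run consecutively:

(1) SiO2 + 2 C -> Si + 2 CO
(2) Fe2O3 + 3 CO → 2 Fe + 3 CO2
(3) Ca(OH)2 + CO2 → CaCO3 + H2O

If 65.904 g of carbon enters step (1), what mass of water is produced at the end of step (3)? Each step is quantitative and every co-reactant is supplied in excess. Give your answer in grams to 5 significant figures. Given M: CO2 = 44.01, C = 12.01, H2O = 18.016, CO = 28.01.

98.861 g

n(C) = 65.904 / 12.01 = 5.48743 mol.
Reaction (1): C→CO ratio 2:2 ⇒ n(CO) = 5.48743 mol.
Reaction (2): CO→CO2 ratio 3:3 ⇒ n(CO2) = 5.48743 mol.
Reaction (3): CO2→H2O ratio 1:1 ⇒ n(H2O) = 5.48743 mol.
Mass of H2O = 5.48743 × 18.016 = 98.8615 g.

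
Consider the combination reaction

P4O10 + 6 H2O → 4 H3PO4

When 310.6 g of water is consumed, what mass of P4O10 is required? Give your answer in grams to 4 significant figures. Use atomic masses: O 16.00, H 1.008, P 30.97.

815.7 g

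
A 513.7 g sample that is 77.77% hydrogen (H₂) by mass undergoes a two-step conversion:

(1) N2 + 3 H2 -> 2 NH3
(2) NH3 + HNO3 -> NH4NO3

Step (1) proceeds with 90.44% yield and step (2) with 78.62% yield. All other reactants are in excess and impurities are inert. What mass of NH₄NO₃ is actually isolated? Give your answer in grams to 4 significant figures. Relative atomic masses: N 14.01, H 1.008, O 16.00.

Pure H2 = 513.7 × 0.7777 = 399.50 g.
M(H2) = 2(1.008) = 2.016 g/mol.
M(NH4NO3) = 2(14.01) + 4(1.008) + 3(16.00) = 80.052 g/mol.
n(H2) = 399.50 / 2.016 = 198.17 mol.
Step 1 (H2:NH3 = 3:2): theoretical n(NH3) = 132.11 mol; at 90.44% yield, n(NH3) = 119.48 mol.
Step 2 (NH3:NH4NO3 = 1:1): theoretical n(NH4NO3) = 119.48 mol, so theoretical mass = 119.48 × 80.052 = 9564.7 g.
At 78.62% yield, actual mass of NH4NO3 = 9564.7 × 0.7862 = 7519.8 g.

7520 g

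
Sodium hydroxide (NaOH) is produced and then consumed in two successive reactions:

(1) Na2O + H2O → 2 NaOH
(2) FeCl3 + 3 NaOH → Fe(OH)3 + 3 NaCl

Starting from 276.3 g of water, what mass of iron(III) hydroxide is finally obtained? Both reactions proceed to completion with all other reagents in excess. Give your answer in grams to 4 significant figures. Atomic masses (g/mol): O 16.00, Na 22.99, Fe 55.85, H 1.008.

1093 g

M(H2O) = 2(1.008) + 16.00 = 18.016 g/mol.
M(Fe(OH)3) = 55.85 + 3(16.00) + 3(1.008) = 106.874 g/mol.
n(H2O) = 276.30 / 18.016 = 15.336 mol.
Step 1 gives a 1:2 ratio of H2O to NaOH, so n(NaOH) = 30.673 mol.
In step 2 the NaOH:Fe(OH)3 ratio is 3:1, so n(Fe(OH)3) = 10.224 mol.
Mass of Fe(OH)3 = 10.224 × 106.874 = 1092.7 g.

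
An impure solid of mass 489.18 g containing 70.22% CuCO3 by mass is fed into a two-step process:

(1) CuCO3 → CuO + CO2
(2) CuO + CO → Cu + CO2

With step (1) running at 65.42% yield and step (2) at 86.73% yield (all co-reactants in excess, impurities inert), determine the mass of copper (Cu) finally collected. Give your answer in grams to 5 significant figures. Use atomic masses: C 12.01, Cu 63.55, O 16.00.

Pure CuCO3 = 489.18 × 0.7022 = 343.502 g.
M(CuCO3) = 63.55 + 12.01 + 3(16.00) = 123.56 g/mol.
M(Cu) = 63.55 g/mol.
n(CuCO3) = 343.502 / 123.56 = 2.78004 mol.
Step 1 (CuCO3:CuO = 1:1): theoretical n(CuO) = 2.78004 mol; at 65.42% yield, n(CuO) = 1.81870 mol.
Step 2 (CuO:Cu = 1:1): theoretical n(Cu) = 1.81870 mol, so theoretical mass = 1.81870 × 63.55 = 115.579 g.
At 86.73% yield, actual mass of Cu = 115.579 × 0.8673 = 100.241 g.

100.24 g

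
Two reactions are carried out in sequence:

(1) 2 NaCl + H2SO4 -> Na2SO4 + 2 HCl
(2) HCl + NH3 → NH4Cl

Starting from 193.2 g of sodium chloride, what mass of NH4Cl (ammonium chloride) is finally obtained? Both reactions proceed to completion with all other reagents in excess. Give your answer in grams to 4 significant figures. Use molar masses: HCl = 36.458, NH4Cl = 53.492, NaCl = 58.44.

n(NaCl) = 193.20 / 58.44 = 3.3060 mol.
Step 1 gives a 2:2 ratio of NaCl to HCl, so n(HCl) = 3.3060 mol.
In step 2 the HCl:NH4Cl ratio is 1:1, so n(NH4Cl) = 3.3060 mol.
Mass of NH4Cl = 3.3060 × 53.492 = 176.84 g.

176.8 g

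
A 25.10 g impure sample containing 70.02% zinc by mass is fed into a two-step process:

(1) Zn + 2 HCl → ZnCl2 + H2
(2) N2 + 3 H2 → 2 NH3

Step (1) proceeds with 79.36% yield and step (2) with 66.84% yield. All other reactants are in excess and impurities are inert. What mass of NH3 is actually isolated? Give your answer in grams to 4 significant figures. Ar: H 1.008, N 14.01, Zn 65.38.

1.619 g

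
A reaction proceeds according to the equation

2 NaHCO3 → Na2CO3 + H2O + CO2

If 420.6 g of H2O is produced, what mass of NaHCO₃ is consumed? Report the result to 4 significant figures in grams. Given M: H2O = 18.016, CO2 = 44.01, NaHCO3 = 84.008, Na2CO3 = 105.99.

3922 g

n(H2O) = 420.60 g / 18.016 g/mol = 23.346 mol.
From the equation the H2O:NaHCO3 mole ratio is 1:2, so n(NaHCO3) = 23.346 × 2/1 = 46.692 mol.
Mass of NaHCO3 = 46.692 mol × 84.008 g/mol = 3922.5 g.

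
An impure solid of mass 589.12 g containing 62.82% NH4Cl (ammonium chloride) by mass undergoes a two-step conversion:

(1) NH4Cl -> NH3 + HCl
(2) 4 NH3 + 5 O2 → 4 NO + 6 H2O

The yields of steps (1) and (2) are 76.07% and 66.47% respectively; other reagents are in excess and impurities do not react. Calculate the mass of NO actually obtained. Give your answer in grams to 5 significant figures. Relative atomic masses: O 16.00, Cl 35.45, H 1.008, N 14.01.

Pure NH4Cl = 589.12 × 0.6282 = 370.085 g.
M(NH4Cl) = 14.01 + 4(1.008) + 35.45 = 53.492 g/mol.
M(NO) = 14.01 + 16.00 = 30.01 g/mol.
n(NH4Cl) = 370.085 / 53.492 = 6.91851 mol.
Step 1 (NH4Cl:NH3 = 1:1): theoretical n(NH3) = 6.91851 mol; at 76.07% yield, n(NH3) = 5.26291 mol.
Step 2 (NH3:NO = 4:4): theoretical n(NO) = 5.26291 mol, so theoretical mass = 5.26291 × 30.01 = 157.940 g.
At 66.47% yield, actual mass of NO = 157.940 × 0.6647 = 104.983 g.

104.98 g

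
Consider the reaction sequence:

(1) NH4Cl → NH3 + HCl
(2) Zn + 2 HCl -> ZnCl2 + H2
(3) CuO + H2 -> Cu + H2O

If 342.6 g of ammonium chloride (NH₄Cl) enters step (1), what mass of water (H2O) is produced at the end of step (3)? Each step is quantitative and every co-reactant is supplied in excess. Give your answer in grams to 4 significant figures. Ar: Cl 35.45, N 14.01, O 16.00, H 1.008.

57.69 g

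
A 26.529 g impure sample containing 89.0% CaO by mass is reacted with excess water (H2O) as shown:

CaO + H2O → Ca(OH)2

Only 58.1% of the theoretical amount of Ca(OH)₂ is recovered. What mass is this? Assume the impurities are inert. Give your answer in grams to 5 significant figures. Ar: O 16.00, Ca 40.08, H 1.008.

18.125 g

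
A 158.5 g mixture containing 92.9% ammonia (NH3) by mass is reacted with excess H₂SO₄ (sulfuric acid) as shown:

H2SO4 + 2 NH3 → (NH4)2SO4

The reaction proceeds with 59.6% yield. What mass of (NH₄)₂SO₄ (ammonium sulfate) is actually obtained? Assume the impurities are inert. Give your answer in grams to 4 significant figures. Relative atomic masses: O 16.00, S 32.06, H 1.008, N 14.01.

340.4 g

Pure NH3 available = 158.5 g × 0.929 = 147.25 g.
M(NH3) = 14.01 + 3(1.008) = 17.034 g/mol.
M((NH4)2SO4) = 2(14.01) + 8(1.008) + 32.06 + 4(16.00) = 132.144 g/mol.
n(NH3) = 147.25 g / 17.034 g/mol = 8.6443 mol.
From the equation the NH3:(NH4)2SO4 mole ratio is 2:1, so n((NH4)2SO4) = 8.6443 × 1/2 = 4.3221 mol.
Mass of (NH4)2SO4 = 4.3221 mol × 132.144 g/mol = 571.14 g.
Actual mass collected = 571.14 g × 0.596 = 340.40 g.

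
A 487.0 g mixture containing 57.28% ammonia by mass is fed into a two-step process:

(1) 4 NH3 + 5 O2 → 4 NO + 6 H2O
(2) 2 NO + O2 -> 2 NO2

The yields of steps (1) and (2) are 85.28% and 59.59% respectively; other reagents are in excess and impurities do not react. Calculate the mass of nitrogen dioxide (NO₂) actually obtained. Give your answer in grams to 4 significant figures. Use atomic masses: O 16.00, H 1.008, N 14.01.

382.9 g

Pure NH3 = 487.0 × 0.5728 = 278.95 g.
M(NH3) = 14.01 + 3(1.008) = 17.034 g/mol.
M(NO2) = 14.01 + 2(16.00) = 46.01 g/mol.
n(NH3) = 278.95 / 17.034 = 16.376 mol.
Step 1 (NH3:NO = 4:4): theoretical n(NO) = 16.376 mol; at 85.28% yield, n(NO) = 13.966 mol.
Step 2 (NO:NO2 = 2:2): theoretical n(NO2) = 13.966 mol, so theoretical mass = 13.966 × 46.01 = 642.56 g.
At 59.59% yield, actual mass of NO2 = 642.56 × 0.5959 = 382.90 g.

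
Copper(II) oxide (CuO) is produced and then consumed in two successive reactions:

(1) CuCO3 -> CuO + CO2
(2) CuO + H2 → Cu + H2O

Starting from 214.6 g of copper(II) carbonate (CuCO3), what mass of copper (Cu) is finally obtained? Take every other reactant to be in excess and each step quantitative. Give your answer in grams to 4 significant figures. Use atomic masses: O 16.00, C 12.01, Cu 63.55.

110.4 g

M(CuCO3) = 63.55 + 12.01 + 3(16.00) = 123.56 g/mol.
M(Cu) = 63.55 g/mol.
n(CuCO3) = 214.60 / 123.56 = 1.7368 mol.
Step 1 gives a 1:1 ratio of CuCO3 to CuO, so n(CuO) = 1.7368 mol.
In step 2 the CuO:Cu ratio is 1:1, so n(Cu) = 1.7368 mol.
Mass of Cu = 1.7368 × 63.55 = 110.37 g.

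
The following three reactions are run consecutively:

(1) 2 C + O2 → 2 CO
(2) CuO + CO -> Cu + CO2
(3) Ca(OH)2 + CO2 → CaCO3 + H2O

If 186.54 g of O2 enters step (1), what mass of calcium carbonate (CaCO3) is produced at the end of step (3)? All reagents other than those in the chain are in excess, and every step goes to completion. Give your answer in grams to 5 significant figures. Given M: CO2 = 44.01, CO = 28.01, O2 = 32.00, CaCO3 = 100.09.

1166.9 g

n(O2) = 186.54 / 32.00 = 5.82937 mol.
Reaction (1): O2→CO ratio 1:2 ⇒ n(CO) = 11.6587 mol.
Reaction (2): CO→CO2 ratio 1:1 ⇒ n(CO2) = 11.6587 mol.
Reaction (3): CO2→CaCO3 ratio 1:1 ⇒ n(CaCO3) = 11.6587 mol.
Mass of CaCO3 = 11.6587 × 100.09 = 1166.92 g.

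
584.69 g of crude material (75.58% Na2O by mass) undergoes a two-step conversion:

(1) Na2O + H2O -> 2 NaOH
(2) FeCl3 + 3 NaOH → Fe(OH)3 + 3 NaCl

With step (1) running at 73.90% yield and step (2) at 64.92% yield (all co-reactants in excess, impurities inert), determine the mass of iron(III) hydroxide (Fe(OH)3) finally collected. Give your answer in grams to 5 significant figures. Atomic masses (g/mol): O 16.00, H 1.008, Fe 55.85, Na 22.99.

243.72 g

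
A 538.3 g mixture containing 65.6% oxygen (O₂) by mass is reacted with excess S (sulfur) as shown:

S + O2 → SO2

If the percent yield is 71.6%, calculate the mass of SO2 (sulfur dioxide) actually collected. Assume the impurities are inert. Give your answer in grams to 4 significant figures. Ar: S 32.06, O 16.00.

Pure O2 available = 538.3 g × 0.656 = 353.12 g.
M(O2) = 2(16.00) = 32.00 g/mol.
M(SO2) = 32.06 + 2(16.00) = 64.06 g/mol.
n(O2) = 353.12 g / 32.00 g/mol = 11.035 mol.
From the equation the O2:SO2 mole ratio is 1:1, so n(SO2) = 11.035 × 1/1 = 11.035 mol.
Mass of SO2 = 11.035 mol × 64.06 g/mol = 706.91 g.
Actual mass collected = 706.91 g × 0.716 = 506.15 g.

506.1 g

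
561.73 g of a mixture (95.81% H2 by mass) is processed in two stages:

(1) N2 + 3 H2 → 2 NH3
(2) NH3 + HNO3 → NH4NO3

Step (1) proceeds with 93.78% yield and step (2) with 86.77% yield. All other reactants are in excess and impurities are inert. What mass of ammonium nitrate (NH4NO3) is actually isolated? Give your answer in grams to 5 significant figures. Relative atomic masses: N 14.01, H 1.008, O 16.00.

11593 g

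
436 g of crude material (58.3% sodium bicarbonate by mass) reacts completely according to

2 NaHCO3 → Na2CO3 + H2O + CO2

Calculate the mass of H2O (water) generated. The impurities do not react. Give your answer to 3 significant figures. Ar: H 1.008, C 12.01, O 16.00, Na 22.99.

Mass of pure NaHCO3 = 436 g × 0.583 = 254.2 g.
M(NaHCO3) = 22.99 + 1.008 + 12.01 + 3(16.00) = 84.008 g/mol.
M(H2O) = 2(1.008) + 16.00 = 18.016 g/mol.
n(NaHCO3) = 254.2 g / 84.008 g/mol = 3.026 mol.
From the equation the NaHCO3:H2O mole ratio is 2:1, so n(H2O) = 3.026 × 1/2 = 1.513 mol.
Mass of H2O = 1.513 mol × 18.016 g/mol = 27.26 g.

27.3 g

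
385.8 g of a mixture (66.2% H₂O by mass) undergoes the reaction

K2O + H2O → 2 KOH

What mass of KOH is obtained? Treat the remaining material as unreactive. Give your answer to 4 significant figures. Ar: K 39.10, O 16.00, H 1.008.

1591 g

Mass of pure H2O = 385.8 g × 0.662 = 255.40 g.
M(H2O) = 2(1.008) + 16.00 = 18.016 g/mol.
M(KOH) = 39.10 + 16.00 + 1.008 = 56.108 g/mol.
n(H2O) = 255.40 g / 18.016 g/mol = 14.176 mol.
From the equation the H2O:KOH mole ratio is 1:2, so n(KOH) = 14.176 × 2/1 = 28.353 mol.
Mass of KOH = 28.353 mol × 56.108 g/mol = 1590.8 g.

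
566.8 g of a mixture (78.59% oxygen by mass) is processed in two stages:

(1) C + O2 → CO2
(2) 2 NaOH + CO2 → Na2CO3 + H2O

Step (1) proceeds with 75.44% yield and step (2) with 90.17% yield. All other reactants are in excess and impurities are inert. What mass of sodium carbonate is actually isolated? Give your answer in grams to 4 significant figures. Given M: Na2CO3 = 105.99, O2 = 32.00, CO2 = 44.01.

Pure O2 = 566.8 × 0.7859 = 445.45 g.
n(O2) = 445.45 / 32.00 = 13.920 mol.
Step 1 (O2:CO2 = 1:1): theoretical n(CO2) = 13.920 mol; at 75.44% yield, n(CO2) = 10.501 mol.
Step 2 (CO2:Na2CO3 = 1:1): theoretical n(Na2CO3) = 10.501 mol, so theoretical mass = 10.501 × 105.99 = 1113.0 g.
At 90.17% yield, actual mass of Na2CO3 = 1113.0 × 0.9017 = 1003.6 g.

1004 g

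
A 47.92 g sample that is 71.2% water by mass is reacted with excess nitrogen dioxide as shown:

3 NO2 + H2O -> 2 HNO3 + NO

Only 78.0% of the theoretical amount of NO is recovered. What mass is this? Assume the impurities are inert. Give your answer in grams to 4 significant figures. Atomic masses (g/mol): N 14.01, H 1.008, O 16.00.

44.33 g

Pure H2O available = 47.92 g × 0.712 = 34.119 g.
M(H2O) = 2(1.008) + 16.00 = 18.016 g/mol.
M(NO) = 14.01 + 16.00 = 30.01 g/mol.
n(H2O) = 34.119 g / 18.016 g/mol = 1.8938 mol.
From the equation the H2O:NO mole ratio is 1:1, so n(NO) = 1.8938 × 1/1 = 1.8938 mol.
Mass of NO = 1.8938 mol × 30.01 g/mol = 56.834 g.
Actual mass collected = 56.834 g × 0.780 = 44.330 g.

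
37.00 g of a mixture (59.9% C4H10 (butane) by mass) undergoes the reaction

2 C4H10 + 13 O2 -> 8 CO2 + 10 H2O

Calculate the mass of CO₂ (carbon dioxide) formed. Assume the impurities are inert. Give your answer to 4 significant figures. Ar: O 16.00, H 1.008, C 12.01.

67.13 g

Mass of pure C4H10 = 37.00 g × 0.599 = 22.163 g.
M(C4H10) = 4(12.01) + 10(1.008) = 58.12 g/mol.
M(CO2) = 12.01 + 2(16.00) = 44.01 g/mol.
n(C4H10) = 22.163 g / 58.12 g/mol = 0.38133 mol.
From the equation the C4H10:CO2 mole ratio is 2:8, so n(CO2) = 0.38133 × 8/2 = 1.5253 mol.
Mass of CO2 = 1.5253 mol × 44.01 g/mol = 67.130 g.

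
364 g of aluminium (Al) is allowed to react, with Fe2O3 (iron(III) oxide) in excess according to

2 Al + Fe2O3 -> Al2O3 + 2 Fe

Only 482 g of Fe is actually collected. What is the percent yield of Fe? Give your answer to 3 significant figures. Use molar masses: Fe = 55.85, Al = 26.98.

n(Al) = 364.0 g / 26.98 g/mol = 13.49 mol.
From the equation the Al:Fe mole ratio is 2:2, so n(Fe) = 13.49 × 2/2 = 13.49 mol.
Mass of Fe = 13.49 mol × 55.85 g/mol = 753.5 g.
This is the theoretical yield. Percent yield = 482 g / 753.5 g × 100% = 63.97%.

64.0 %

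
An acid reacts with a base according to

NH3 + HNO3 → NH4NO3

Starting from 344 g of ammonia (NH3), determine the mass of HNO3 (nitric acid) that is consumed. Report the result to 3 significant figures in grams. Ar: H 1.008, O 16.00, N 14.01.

1270 g

M(NH3) = 14.01 + 3(1.008) = 17.034 g/mol.
M(HNO3) = 1.008 + 14.01 + 3(16.00) = 63.018 g/mol.
n(NH3) = 344.0 g / 17.034 g/mol = 20.19 mol.
From the equation the NH3:HNO3 mole ratio is 1:1, so n(HNO3) = 20.19 × 1/1 = 20.19 mol.
Mass of HNO3 = 20.19 mol × 63.018 g/mol = 1273 g.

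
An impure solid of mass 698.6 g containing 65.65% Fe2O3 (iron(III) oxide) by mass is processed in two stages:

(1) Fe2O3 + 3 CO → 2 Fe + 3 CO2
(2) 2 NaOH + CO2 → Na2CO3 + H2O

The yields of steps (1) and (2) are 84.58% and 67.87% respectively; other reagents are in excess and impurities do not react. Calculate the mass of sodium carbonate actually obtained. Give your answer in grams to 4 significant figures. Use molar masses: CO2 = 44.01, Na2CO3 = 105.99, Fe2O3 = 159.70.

524.2 g

Pure Fe2O3 = 698.6 × 0.6565 = 458.63 g.
n(Fe2O3) = 458.63 / 159.70 = 2.8718 mol.
Step 1 (Fe2O3:CO2 = 1:3): theoretical n(CO2) = 8.6155 mol; at 84.58% yield, n(CO2) = 7.2870 mol.
Step 2 (CO2:Na2CO3 = 1:1): theoretical n(Na2CO3) = 7.2870 mol, so theoretical mass = 7.2870 × 105.99 = 772.35 g.
At 67.87% yield, actual mass of Na2CO3 = 772.35 × 0.6787 = 524.19 g.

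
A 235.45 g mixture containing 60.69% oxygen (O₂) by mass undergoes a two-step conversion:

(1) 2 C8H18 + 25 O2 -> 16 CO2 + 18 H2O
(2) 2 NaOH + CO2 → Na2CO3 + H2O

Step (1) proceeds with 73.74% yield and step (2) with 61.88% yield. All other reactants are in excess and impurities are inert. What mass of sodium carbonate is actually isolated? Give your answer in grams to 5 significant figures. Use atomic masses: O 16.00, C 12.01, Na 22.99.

Pure O2 = 235.45 × 0.6069 = 142.895 g.
M(O2) = 2(16.00) = 32.00 g/mol.
M(Na2CO3) = 2(22.99) + 12.01 + 3(16.00) = 105.99 g/mol.
n(O2) = 142.895 / 32.00 = 4.46546 mol.
Step 1 (O2:CO2 = 25:16): theoretical n(CO2) = 2.85789 mol; at 73.74% yield, n(CO2) = 2.10741 mol.
Step 2 (CO2:Na2CO3 = 1:1): theoretical n(Na2CO3) = 2.10741 mol, so theoretical mass = 2.10741 × 105.99 = 223.364 g.
At 61.88% yield, actual mass of Na2CO3 = 223.364 × 0.6188 = 138.218 g.

138.22 g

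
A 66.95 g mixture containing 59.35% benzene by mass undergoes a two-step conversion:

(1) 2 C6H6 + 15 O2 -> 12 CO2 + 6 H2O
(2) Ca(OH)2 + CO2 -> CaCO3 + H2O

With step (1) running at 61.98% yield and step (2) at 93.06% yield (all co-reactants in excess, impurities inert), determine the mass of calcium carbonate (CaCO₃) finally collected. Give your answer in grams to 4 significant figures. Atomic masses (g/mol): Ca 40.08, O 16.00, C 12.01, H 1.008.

176.2 g

Pure C6H6 = 66.95 × 0.5935 = 39.735 g.
M(C6H6) = 6(12.01) + 6(1.008) = 78.108 g/mol.
M(CaCO3) = 40.08 + 12.01 + 3(16.00) = 100.09 g/mol.
n(C6H6) = 39.735 / 78.108 = 0.50872 mol.
Step 1 (C6H6:CO2 = 2:12): theoretical n(CO2) = 3.0523 mol; at 61.98% yield, n(CO2) = 1.8918 mol.
Step 2 (CO2:CaCO3 = 1:1): theoretical n(CaCO3) = 1.8918 mol, so theoretical mass = 1.8918 × 100.09 = 189.35 g.
At 93.06% yield, actual mass of CaCO3 = 189.35 × 0.9306 = 176.21 g.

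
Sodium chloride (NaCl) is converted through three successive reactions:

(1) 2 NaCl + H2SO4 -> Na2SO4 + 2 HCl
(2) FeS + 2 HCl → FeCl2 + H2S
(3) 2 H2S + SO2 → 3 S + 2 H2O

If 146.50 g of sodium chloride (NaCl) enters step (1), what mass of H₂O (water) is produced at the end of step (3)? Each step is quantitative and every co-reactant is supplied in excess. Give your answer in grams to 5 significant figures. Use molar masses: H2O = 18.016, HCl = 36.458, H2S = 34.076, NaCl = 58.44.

22.582 g

n(NaCl) = 146.50 / 58.44 = 2.50684 mol.
Reaction (1): NaCl→HCl ratio 2:2 ⇒ n(HCl) = 2.50684 mol.
Reaction (2): HCl→H2S ratio 2:1 ⇒ n(H2S) = 1.25342 mol.
Reaction (3): H2S→H2O ratio 2:2 ⇒ n(H2O) = 1.25342 mol.
Mass of H2O = 1.25342 × 18.016 = 22.5817 g.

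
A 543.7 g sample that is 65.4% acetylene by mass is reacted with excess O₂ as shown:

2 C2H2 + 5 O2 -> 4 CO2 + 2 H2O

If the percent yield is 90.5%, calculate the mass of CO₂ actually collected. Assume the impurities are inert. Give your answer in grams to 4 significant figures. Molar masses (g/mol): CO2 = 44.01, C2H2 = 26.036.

Pure C2H2 available = 543.7 g × 0.654 = 355.58 g.
n(C2H2) = 355.58 g / 26.036 g/mol = 13.657 mol.
From the equation the C2H2:CO2 mole ratio is 2:4, so n(CO2) = 13.657 × 4/2 = 27.314 mol.
Mass of CO2 = 27.314 mol × 44.01 g/mol = 1202.1 g.
Actual mass collected = 1202.1 g × 0.905 = 1087.9 g.

1088 g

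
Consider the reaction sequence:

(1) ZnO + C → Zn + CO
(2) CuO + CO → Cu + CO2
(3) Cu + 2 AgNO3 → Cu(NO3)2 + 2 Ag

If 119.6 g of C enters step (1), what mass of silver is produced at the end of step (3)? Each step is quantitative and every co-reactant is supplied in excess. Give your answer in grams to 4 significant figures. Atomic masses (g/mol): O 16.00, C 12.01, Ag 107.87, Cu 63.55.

M(C) = 12.01 g/mol.
M(Ag) = 107.87 g/mol.
n(C) = 119.6 / 12.01 = 9.9584 mol.
Reaction (1): C→CO ratio 1:1 ⇒ n(CO) = 9.9584 mol.
Reaction (2): CO→Cu ratio 1:1 ⇒ n(Cu) = 9.9584 mol.
Reaction (3): Cu→Ag ratio 1:2 ⇒ n(Ag) = 19.917 mol.
Mass of Ag = 19.917 × 107.87 = 2148.4 g.

2148 g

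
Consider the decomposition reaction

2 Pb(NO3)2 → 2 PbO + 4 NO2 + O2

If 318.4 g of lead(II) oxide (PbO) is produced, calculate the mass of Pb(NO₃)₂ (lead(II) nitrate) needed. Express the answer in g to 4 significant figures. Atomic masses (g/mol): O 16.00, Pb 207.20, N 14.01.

472.5 g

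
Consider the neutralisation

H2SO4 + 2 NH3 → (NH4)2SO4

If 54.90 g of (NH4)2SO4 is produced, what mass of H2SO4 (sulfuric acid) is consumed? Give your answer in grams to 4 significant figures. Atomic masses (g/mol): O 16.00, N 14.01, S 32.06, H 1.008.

M((NH4)2SO4) = 2(14.01) + 8(1.008) + 32.06 + 4(16.00) = 132.144 g/mol.
M(H2SO4) = 2(1.008) + 32.06 + 4(16.00) = 98.076 g/mol.
n((NH4)2SO4) = 54.900 g / 132.144 g/mol = 0.41546 mol.
From the equation the (NH4)2SO4:H2SO4 mole ratio is 1:1, so n(H2SO4) = 0.41546 × 1/1 = 0.41546 mol.
Mass of H2SO4 = 0.41546 mol × 98.076 g/mol = 40.746 g.

40.75 g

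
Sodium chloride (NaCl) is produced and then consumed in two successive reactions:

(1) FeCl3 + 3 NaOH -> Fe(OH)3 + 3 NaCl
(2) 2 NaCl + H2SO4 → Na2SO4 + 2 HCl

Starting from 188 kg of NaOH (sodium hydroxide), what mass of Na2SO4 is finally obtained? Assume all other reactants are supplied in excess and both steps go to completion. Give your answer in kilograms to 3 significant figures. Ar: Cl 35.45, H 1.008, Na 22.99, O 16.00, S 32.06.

334 kg

M(NaOH) = 22.99 + 16.00 + 1.008 = 39.998 g/mol.
M(Na2SO4) = 2(22.99) + 32.06 + 4(16.00) = 142.04 g/mol.
188 kg = 188000 g.
n(NaOH) = 188000 / 39.998 = 4700 mol.
Step 1 gives a 3:3 ratio of NaOH to NaCl, so n(NaCl) = 4700 mol.
In step 2 the NaCl:Na2SO4 ratio is 2:1, so n(Na2SO4) = 2350 mol.
Mass of Na2SO4 = 2350 × 142.04 = 333800 g = 334 kg.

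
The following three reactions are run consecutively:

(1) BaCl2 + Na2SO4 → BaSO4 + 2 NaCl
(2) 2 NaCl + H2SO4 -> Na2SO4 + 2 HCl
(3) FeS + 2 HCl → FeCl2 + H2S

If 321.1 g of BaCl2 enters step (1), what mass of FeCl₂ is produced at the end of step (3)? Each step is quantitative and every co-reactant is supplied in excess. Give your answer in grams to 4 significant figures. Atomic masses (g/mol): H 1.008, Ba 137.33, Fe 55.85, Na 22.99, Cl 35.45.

M(BaCl2) = 137.33 + 2(35.45) = 208.23 g/mol.
M(FeCl2) = 55.85 + 2(35.45) = 126.75 g/mol.
n(BaCl2) = 321.1 / 208.23 = 1.5420 mol.
Reaction (1): BaCl2→NaCl ratio 1:2 ⇒ n(NaCl) = 3.0841 mol.
Reaction (2): NaCl→HCl ratio 2:2 ⇒ n(HCl) = 3.0841 mol.
Reaction (3): HCl→FeCl2 ratio 2:1 ⇒ n(FeCl2) = 1.5420 mol.
Mass of FeCl2 = 1.5420 × 126.75 = 195.45 g.

195.5 g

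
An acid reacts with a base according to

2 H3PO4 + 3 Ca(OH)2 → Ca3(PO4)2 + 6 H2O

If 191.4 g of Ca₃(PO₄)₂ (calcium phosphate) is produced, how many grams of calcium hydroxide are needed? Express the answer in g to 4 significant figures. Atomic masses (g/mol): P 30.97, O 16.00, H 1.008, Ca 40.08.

137.2 g

M(Ca3(PO4)2) = 3(40.08) + 2(30.97) + 8(16.00) = 310.18 g/mol.
M(Ca(OH)2) = 40.08 + 2(16.00) + 2(1.008) = 74.096 g/mol.
n(Ca3(PO4)2) = 191.40 g / 310.18 g/mol = 0.61706 mol.
From the equation the Ca3(PO4)2:Ca(OH)2 mole ratio is 1:3, so n(Ca(OH)2) = 0.61706 × 3/1 = 1.8512 mol.
Mass of Ca(OH)2 = 1.8512 mol × 74.096 g/mol = 137.17 g.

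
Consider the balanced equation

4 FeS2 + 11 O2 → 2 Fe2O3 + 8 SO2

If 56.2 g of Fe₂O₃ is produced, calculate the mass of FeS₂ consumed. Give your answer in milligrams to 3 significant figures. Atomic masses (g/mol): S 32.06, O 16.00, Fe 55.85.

84400 mg

M(Fe2O3) = 2(55.85) + 3(16.00) = 159.70 g/mol.
M(FeS2) = 55.85 + 2(32.06) = 119.97 g/mol.
n(Fe2O3) = 56.20 g / 159.70 g/mol = 0.3519 mol.
From the equation the Fe2O3:FeS2 mole ratio is 2:4, so n(FeS2) = 0.3519 × 4/2 = 0.7038 mol.
Mass of FeS2 = 0.7038 mol × 119.97 g/mol = 84.44 g.
Converting to mg: 84.44 g = 84400 mg.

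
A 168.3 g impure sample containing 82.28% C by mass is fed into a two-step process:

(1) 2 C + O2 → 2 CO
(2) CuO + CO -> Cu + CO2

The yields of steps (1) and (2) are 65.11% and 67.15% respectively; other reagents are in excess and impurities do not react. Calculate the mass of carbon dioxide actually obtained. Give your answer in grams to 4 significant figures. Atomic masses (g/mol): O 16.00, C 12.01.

Pure C = 168.3 × 0.8228 = 138.48 g.
M(C) = 12.01 g/mol.
M(CO2) = 12.01 + 2(16.00) = 44.01 g/mol.
n(C) = 138.48 / 12.01 = 11.530 mol.
Step 1 (C:CO = 2:2): theoretical n(CO) = 11.530 mol; at 65.11% yield, n(CO) = 7.5073 mol.
Step 2 (CO:CO2 = 1:1): theoretical n(CO2) = 7.5073 mol, so theoretical mass = 7.5073 × 44.01 = 330.40 g.
At 67.15% yield, actual mass of CO2 = 330.40 × 0.6715 = 221.86 g.

221.9 g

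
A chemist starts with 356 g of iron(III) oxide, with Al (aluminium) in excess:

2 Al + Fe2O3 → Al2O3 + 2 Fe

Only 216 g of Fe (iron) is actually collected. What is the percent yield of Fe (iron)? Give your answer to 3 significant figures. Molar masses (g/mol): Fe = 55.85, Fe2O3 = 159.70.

86.7 %

n(Fe2O3) = 356.0 g / 159.70 g/mol = 2.229 mol.
From the equation the Fe2O3:Fe mole ratio is 1:2, so n(Fe) = 2.229 × 2/1 = 4.458 mol.
Mass of Fe = 4.458 mol × 55.85 g/mol = 249.0 g.
This is the theoretical yield. Percent yield = 216 g / 249.0 g × 100% = 86.75%.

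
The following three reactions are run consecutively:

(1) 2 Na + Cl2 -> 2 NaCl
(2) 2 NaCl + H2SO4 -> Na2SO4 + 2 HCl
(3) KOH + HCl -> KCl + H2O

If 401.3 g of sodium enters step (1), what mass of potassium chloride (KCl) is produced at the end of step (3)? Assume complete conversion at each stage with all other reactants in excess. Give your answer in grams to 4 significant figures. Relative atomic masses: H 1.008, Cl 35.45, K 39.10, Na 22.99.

M(Na) = 22.99 g/mol.
M(KCl) = 39.10 + 35.45 = 74.55 g/mol.
n(Na) = 401.3 / 22.99 = 17.455 mol.
Reaction (1): Na→NaCl ratio 2:2 ⇒ n(NaCl) = 17.455 mol.
Reaction (2): NaCl→HCl ratio 2:2 ⇒ n(HCl) = 17.455 mol.
Reaction (3): HCl→KCl ratio 1:1 ⇒ n(KCl) = 17.455 mol.
Mass of KCl = 17.455 × 74.55 = 1301.3 g.

1301 g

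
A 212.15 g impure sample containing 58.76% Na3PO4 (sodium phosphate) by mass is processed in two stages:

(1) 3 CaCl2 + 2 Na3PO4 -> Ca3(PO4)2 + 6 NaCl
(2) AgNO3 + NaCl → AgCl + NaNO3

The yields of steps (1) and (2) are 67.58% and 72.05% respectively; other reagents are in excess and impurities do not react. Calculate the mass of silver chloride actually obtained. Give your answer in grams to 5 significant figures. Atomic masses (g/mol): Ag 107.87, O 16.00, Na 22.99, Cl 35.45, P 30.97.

159.19 g

Pure Na3PO4 = 212.15 × 0.5876 = 124.659 g.
M(Na3PO4) = 3(22.99) + 30.97 + 4(16.00) = 163.94 g/mol.
M(AgCl) = 107.87 + 35.45 = 143.32 g/mol.
n(Na3PO4) = 124.659 / 163.94 = 0.760396 mol.
Step 1 (Na3PO4:NaCl = 2:6): theoretical n(NaCl) = 2.28119 mol; at 67.58% yield, n(NaCl) = 1.54163 mol.
Step 2 (NaCl:AgCl = 1:1): theoretical n(AgCl) = 1.54163 mol, so theoretical mass = 1.54163 × 143.32 = 220.946 g.
At 72.05% yield, actual mass of AgCl = 220.946 × 0.7205 = 159.192 g.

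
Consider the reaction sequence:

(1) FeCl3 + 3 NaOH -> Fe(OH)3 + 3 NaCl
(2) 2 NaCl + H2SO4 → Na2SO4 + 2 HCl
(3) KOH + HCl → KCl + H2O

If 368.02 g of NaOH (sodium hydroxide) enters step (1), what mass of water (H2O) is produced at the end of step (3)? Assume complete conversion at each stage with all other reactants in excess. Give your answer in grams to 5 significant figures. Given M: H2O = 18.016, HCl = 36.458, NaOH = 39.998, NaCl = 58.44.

165.76 g

n(NaOH) = 368.02 / 39.998 = 9.20096 mol.
Reaction (1): NaOH→NaCl ratio 3:3 ⇒ n(NaCl) = 9.20096 mol.
Reaction (2): NaCl→HCl ratio 2:2 ⇒ n(HCl) = 9.20096 mol.
Reaction (3): HCl→H2O ratio 1:1 ⇒ n(H2O) = 9.20096 mol.
Mass of H2O = 9.20096 × 18.016 = 165.764 g.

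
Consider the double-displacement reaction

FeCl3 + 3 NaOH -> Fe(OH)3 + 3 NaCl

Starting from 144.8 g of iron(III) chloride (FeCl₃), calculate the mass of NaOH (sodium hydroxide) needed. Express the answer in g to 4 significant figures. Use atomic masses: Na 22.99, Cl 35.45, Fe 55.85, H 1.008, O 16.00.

107.1 g

M(FeCl3) = 55.85 + 3(35.45) = 162.20 g/mol.
M(NaOH) = 22.99 + 16.00 + 1.008 = 39.998 g/mol.
n(FeCl3) = 144.80 g / 162.20 g/mol = 0.89273 mol.
From the equation the FeCl3:NaOH mole ratio is 1:3, so n(NaOH) = 0.89273 × 3/1 = 2.6782 mol.
Mass of NaOH = 2.6782 mol × 39.998 g/mol = 107.12 g.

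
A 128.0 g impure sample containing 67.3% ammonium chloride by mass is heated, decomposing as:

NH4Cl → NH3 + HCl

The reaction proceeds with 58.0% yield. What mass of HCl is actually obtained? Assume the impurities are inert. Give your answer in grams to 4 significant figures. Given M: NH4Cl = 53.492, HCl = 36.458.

34.05 g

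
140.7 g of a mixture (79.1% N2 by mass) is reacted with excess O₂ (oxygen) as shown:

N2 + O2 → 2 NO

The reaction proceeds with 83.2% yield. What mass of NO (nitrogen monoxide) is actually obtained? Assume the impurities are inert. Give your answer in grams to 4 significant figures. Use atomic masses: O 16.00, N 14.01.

Pure N2 available = 140.7 g × 0.791 = 111.29 g.
M(N2) = 2(14.01) = 28.02 g/mol.
M(NO) = 14.01 + 16.00 = 30.01 g/mol.
n(N2) = 111.29 g / 28.02 g/mol = 3.9719 mol.
From the equation the N2:NO mole ratio is 1:2, so n(NO) = 3.9719 × 2/1 = 7.9439 mol.
Mass of NO = 7.9439 mol × 30.01 g/mol = 238.40 g.
Actual mass collected = 238.40 g × 0.832 = 198.35 g.

198.3 g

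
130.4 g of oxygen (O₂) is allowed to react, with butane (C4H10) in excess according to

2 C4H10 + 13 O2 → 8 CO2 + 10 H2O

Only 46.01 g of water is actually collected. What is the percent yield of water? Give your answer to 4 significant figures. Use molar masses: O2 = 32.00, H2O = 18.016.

n(O2) = 130.40 g / 32.00 g/mol = 4.0750 mol.
From the equation the O2:H2O mole ratio is 13:10, so n(H2O) = 4.0750 × 10/13 = 3.1346 mol.
Mass of H2O = 3.1346 mol × 18.016 g/mol = 56.473 g.
This is the theoretical yield. Percent yield = 46.01 g / 56.473 g × 100% = 81.472%.

81.47 %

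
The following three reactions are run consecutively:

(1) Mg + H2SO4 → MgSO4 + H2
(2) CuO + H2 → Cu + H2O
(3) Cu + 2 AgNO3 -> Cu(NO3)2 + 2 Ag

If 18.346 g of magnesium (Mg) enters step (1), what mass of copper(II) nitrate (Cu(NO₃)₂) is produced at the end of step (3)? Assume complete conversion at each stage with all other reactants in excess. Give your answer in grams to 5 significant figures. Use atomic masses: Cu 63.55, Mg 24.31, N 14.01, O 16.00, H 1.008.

141.55 g

M(Mg) = 24.31 g/mol.
M(Cu(NO3)2) = 63.55 + 2(14.01) + 6(16.00) = 187.57 g/mol.
n(Mg) = 18.346 / 24.31 = 0.754669 mol.
Reaction (1): Mg→H2 ratio 1:1 ⇒ n(H2) = 0.754669 mol.
Reaction (2): H2→Cu ratio 1:1 ⇒ n(Cu) = 0.754669 mol.
Reaction (3): Cu→Cu(NO3)2 ratio 1:1 ⇒ n(Cu(NO3)2) = 0.754669 mol.
Mass of Cu(NO3)2 = 0.754669 × 187.57 = 141.553 g.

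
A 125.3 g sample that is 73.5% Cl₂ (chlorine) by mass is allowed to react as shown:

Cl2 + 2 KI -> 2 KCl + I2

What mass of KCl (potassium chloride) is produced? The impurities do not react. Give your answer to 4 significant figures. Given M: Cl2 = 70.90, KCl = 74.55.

Mass of pure Cl2 = 125.3 g × 0.735 = 92.095 g.
n(Cl2) = 92.095 g / 70.90 g/mol = 1.2989 mol.
From the equation the Cl2:KCl mole ratio is 1:2, so n(KCl) = 1.2989 × 2/1 = 2.5979 mol.
Mass of KCl = 2.5979 mol × 74.55 g/mol = 193.67 g.

193.7 g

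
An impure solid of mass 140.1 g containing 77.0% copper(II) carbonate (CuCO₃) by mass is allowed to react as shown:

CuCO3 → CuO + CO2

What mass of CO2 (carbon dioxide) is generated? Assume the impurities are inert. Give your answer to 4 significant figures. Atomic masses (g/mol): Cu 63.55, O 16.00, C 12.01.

38.42 g

Mass of pure CuCO3 = 140.1 g × 0.770 = 107.88 g.
M(CuCO3) = 63.55 + 12.01 + 3(16.00) = 123.56 g/mol.
M(CO2) = 12.01 + 2(16.00) = 44.01 g/mol.
n(CuCO3) = 107.88 g / 123.56 g/mol = 0.87307 mol.
From the equation the CuCO3:CO2 mole ratio is 1:1, so n(CO2) = 0.87307 × 1/1 = 0.87307 mol.
Mass of CO2 = 0.87307 mol × 44.01 g/mol = 38.424 g.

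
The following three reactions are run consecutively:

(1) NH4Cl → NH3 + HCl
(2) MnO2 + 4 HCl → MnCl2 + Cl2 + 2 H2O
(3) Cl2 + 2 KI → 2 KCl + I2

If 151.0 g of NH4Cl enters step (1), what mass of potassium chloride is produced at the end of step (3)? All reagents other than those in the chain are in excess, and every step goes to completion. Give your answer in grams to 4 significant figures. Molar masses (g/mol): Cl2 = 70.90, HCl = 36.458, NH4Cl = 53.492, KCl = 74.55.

105.2 g

n(NH4Cl) = 151.0 / 53.492 = 2.8229 mol.
Reaction (1): NH4Cl→HCl ratio 1:1 ⇒ n(HCl) = 2.8229 mol.
Reaction (2): HCl→Cl2 ratio 4:1 ⇒ n(Cl2) = 0.70571 mol.
Reaction (3): Cl2→KCl ratio 1:2 ⇒ n(KCl) = 1.4114 mol.
Mass of KCl = 1.4114 × 74.55 = 105.22 g.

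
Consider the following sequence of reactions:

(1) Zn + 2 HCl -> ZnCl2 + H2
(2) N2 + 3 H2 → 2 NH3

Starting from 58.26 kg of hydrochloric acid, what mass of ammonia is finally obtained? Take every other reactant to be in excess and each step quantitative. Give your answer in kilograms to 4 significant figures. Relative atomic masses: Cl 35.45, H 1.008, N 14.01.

9.073 kg

M(HCl) = 1.008 + 35.45 = 36.458 g/mol.
M(NH3) = 14.01 + 3(1.008) = 17.034 g/mol.
58.26 kg = 58260 g.
n(HCl) = 58260 / 36.458 = 1598.0 mol.
Step 1 gives a 2:1 ratio of HCl to H2, so n(H2) = 799.00 mol.
In step 2 the H2:NH3 ratio is 3:2, so n(NH3) = 532.67 mol.
Mass of NH3 = 532.67 × 17.034 = 9073.5 g = 9.073 kg.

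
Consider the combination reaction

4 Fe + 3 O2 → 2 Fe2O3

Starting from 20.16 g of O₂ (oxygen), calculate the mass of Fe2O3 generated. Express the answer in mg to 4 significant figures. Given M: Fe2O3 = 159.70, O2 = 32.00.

n(O2) = 20.160 g / 32.00 g/mol = 0.63000 mol.
From the equation the O2:Fe2O3 mole ratio is 3:2, so n(Fe2O3) = 0.63000 × 2/3 = 0.42000 mol.
Mass of Fe2O3 = 0.42000 mol × 159.70 g/mol = 67.074 g.
Converting to mg: 67.074 g = 67070 mg.

67070 mg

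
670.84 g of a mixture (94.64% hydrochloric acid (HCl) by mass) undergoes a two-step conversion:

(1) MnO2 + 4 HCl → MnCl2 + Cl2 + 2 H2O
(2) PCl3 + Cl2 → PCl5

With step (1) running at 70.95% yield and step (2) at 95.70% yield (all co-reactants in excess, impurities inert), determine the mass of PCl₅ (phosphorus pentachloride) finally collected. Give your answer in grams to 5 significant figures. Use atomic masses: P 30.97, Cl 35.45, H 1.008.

615.50 g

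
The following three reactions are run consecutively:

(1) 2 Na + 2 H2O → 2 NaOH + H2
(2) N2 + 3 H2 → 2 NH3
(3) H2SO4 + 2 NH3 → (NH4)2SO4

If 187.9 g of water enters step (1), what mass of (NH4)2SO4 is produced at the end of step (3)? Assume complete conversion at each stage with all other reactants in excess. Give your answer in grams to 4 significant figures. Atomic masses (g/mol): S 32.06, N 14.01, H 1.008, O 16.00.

229.7 g

M(H2O) = 2(1.008) + 16.00 = 18.016 g/mol.
M((NH4)2SO4) = 2(14.01) + 8(1.008) + 32.06 + 4(16.00) = 132.144 g/mol.
n(H2O) = 187.9 / 18.016 = 10.430 mol.
Reaction (1): H2O→H2 ratio 2:1 ⇒ n(H2) = 5.2148 mol.
Reaction (2): H2→NH3 ratio 3:2 ⇒ n(NH3) = 3.4765 mol.
Reaction (3): NH3→(NH4)2SO4 ratio 2:1 ⇒ n((NH4)2SO4) = 1.7383 mol.
Mass of (NH4)2SO4 = 1.7383 × 132.144 = 229.70 g.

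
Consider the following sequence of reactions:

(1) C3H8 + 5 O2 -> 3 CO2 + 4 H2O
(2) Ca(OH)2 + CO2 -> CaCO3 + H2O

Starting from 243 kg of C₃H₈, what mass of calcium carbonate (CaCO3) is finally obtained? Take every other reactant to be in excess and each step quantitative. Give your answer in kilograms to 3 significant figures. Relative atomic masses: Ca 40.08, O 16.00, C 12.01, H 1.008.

M(C3H8) = 3(12.01) + 8(1.008) = 44.094 g/mol.
M(CaCO3) = 40.08 + 12.01 + 3(16.00) = 100.09 g/mol.
243 kg = 243000 g.
n(C3H8) = 243000 / 44.094 = 5511 mol.
Step 1 gives a 1:3 ratio of C3H8 to CO2, so n(CO2) = 16530 mol.
In step 2 the CO2:CaCO3 ratio is 1:1, so n(CaCO3) = 16530 mol.
Mass of CaCO3 = 16530 × 100.09 = 1.655 × 10^6 g = 1650 kg.

1650 kg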